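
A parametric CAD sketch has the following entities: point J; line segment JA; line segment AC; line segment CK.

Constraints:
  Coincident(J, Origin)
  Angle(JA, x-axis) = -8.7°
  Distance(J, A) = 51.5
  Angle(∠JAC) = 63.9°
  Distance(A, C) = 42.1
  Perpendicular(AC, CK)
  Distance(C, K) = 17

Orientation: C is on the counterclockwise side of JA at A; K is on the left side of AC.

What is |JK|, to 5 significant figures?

35.121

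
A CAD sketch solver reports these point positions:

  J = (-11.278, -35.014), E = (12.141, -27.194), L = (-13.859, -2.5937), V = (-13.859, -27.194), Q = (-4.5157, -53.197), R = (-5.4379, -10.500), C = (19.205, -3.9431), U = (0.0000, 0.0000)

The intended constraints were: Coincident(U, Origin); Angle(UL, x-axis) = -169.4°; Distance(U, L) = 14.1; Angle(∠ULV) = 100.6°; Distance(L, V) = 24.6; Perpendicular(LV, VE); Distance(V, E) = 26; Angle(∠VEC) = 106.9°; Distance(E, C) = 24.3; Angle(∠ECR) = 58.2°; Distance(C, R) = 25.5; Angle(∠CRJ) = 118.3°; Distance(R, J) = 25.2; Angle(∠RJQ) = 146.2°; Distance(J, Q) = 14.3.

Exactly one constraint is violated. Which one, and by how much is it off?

Distance(J, Q) = 14.3 — off by 5.10.

U = (0.00, 0.00) ✓; UL at -169.4° ✓; |UL| = 14.10 ✓; ∠ULV = 100.6° ✓; |LV| = 24.60 ✓; ∠(LV, VE) = 90.00° ✓; |VE| = 26.00 ✓; ∠VEC = 106.9° ✓; |EC| = 24.30 ✓; ∠ECR = 58.20° ✓; |CR| = 25.50 ✓; ∠CRJ = 118.3° ✓; |RJ| = 25.20 ✓; ∠RJQ = 146.2° ✓; |JQ| = 19.40 ✗.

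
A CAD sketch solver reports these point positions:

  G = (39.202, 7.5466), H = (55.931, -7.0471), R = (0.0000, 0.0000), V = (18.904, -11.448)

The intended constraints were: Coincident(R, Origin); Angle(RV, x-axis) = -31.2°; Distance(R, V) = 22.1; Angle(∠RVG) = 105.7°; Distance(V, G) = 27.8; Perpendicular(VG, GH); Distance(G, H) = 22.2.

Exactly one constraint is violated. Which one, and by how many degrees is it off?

Perpendicular(VG, GH) — off by 5.80°.

R = (0.00, 0.00) ✓; RV at -31.20° ✓; |RV| = 22.10 ✓; ∠RVG = 105.7° ✓; |VG| = 27.80 ✓; ∠(VG, GH) = 84.20° ✗; |GH| = 22.20 ✓.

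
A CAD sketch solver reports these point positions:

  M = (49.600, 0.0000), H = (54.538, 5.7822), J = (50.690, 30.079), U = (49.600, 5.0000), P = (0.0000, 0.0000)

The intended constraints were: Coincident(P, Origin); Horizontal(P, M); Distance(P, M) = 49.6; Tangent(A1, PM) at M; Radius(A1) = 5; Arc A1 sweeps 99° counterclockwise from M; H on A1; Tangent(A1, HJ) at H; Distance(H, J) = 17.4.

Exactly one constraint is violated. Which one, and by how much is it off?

Distance(H, J) = 17.4 — off by 7.20.

P = (0.00, 0.00) ✓; P.y = 0.00, M.y = 0.00 ✓; |PM| = 49.60 ✓; ∠(UM, MP) = 90.00° ✓; |UM| = 5.000 ✓; bearing(U→H) − bearing(U→M) = 99.00° ✓; |UH| = 5.000 ✓; ∠(UH, HJ) = 90.00° ✓; |HJ| = 24.60 ✗.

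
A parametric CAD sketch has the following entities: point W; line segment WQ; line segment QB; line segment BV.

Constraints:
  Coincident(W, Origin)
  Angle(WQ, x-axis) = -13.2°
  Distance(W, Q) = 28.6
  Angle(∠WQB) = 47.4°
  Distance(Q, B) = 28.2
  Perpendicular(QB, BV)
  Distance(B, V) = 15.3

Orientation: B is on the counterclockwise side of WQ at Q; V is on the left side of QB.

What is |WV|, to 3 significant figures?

10.5

W is at the origin; WQ runs at -13.2° with length 28.6, so Q = 28.6·(cos -13.2°, sin -13.2°) = (27.8, -6.53). ∠WQB = 47.4°, so QB runs at -13.2° + (180° − 47.4°) = 119° from the x-axis; with |QB| = 28.2, B = Q + 28.2·(cos 119°, sin 119°) = (14.0, 18.0). The perpendicularity gives BV at right angles to QB; with |BV| = 15.3 on the left of QB, V = B + 15.3·(-0.871, -0.491) = (0.671, 10.5). Then |WV| = |V − W| = 10.5.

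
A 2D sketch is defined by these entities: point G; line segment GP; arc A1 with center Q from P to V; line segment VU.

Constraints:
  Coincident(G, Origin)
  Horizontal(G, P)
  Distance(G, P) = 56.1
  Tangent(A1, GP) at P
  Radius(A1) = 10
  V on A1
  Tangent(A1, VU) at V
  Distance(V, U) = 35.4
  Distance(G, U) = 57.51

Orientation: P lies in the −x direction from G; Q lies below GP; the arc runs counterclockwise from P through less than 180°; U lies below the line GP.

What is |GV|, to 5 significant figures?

65.536

Checks: |QV| = 10.00 ✓; ∠(QV, VU) = 90.00° ✓; |VU| = 35.40 ✓; |GU| = 57.51 ✓.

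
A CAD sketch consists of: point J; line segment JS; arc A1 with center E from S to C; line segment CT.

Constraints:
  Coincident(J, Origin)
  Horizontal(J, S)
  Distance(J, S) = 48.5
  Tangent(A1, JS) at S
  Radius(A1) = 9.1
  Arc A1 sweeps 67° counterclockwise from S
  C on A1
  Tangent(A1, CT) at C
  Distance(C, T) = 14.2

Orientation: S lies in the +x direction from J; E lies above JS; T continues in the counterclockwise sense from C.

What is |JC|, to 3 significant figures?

57.1

J is at the origin; J and S share the same y with |JS| = 48.5 and S on the +x side, so S = (48.5, 0.00). Tangency of A1 to JS means the radius ES is perpendicular to JS, so E = S + (0, 9.1) = (48.5, 9.10). On A1, S sits at bearing -90° from E; a 67° counterclockwise sweep puts C at bearing -23°, so C = E + 9.1·(cos -23°, sin -23°) = (56.9, 5.54). Then |JC| = |C − J| = 57.1.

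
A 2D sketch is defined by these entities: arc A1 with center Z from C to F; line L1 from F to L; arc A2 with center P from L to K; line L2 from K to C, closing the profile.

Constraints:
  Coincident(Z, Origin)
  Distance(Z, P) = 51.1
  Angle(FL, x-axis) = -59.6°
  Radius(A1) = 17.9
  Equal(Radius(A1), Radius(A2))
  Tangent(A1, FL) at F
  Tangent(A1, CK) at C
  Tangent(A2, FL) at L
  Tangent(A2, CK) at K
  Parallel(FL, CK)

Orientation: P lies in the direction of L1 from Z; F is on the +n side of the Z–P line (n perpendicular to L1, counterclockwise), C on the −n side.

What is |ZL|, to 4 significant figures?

54.14

The slot axis is L1's direction at -59.6°, so u = (cos -59.6°, sin -59.6°) = (0.5060, -0.8625) and n = (−sin -59.6°, cos -59.6°) = (0.8625, 0.5060). Z is at the origin and P lies 51.1 along u from Z, so P = 51.1·u = (25.86, -44.07). Tangency of A1 to both parallel lines with radius 17.9 puts F and C at Z ± 17.9·n: F = (15.44, 9.058), C = (-15.44, -9.058). Equal radii place L and K the same way about P: L = P + 17.9·n = (41.30, -35.02), K = P − 17.9·n = (10.42, -53.13). Then |ZL| = |L − Z| = 54.14.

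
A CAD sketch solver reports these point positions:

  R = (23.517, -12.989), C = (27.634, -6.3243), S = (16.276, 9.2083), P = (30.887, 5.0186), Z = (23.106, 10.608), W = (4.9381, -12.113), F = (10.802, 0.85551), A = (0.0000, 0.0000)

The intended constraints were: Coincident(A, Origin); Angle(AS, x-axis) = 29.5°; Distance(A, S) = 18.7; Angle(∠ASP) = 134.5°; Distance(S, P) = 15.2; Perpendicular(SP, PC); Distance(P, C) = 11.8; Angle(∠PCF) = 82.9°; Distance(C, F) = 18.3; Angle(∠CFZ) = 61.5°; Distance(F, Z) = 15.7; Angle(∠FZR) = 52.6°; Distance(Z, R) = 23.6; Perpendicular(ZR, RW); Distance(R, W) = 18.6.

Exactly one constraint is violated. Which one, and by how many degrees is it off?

Perpendicular(ZR, RW) — off by 3.70°.

A = (0.00, 0.00) ✓; AS at 29.50° ✓; |AS| = 18.70 ✓; ∠ASP = 134.5° ✓; |SP| = 15.20 ✓; ∠(SP, PC) = 90.00° ✓; |PC| = 11.80 ✓; ∠PCF = 82.90° ✓; |CF| = 18.30 ✓; ∠CFZ = 61.50° ✓; |FZ| = 15.70 ✓; ∠FZR = 52.60° ✓; |ZR| = 23.60 ✓; ∠(ZR, RW) = 93.70° ✗; |RW| = 18.60 ✓.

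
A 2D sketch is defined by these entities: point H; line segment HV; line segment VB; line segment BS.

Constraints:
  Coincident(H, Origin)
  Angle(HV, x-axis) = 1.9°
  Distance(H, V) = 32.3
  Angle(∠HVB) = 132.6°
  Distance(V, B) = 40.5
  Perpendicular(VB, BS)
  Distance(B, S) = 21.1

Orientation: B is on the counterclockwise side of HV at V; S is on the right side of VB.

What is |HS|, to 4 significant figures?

76.83

∠HVB = 132.6°, so VB runs at 1.9° + (180° − 132.6°) = 49.30° from the x-axis; with |VB| = 40.5, B = V + 40.5·(cos 49.30°, sin 49.30°) = (58.69, 31.78). VB ⟂ BS; with |BS| = 21.1 on the right of VB, S = B + 21.1·(0.7581, -0.6521) = (74.69, 18.02). Then |HS| = |S − H| = 76.83.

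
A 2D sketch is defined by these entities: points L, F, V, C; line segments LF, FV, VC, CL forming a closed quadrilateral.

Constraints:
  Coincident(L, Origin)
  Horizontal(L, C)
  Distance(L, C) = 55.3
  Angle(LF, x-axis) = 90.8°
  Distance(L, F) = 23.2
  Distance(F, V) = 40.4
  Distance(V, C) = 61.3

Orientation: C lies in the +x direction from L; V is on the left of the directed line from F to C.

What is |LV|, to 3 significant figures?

59.8

Checks: |FV| = 40.40 ✓; |VC| = 61.30 ✓.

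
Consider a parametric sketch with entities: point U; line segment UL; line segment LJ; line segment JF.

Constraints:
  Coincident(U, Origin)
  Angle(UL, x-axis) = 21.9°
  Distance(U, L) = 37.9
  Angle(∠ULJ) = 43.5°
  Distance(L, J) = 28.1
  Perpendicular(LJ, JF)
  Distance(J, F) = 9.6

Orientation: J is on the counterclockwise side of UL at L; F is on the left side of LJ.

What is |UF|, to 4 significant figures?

16.50

∠ULJ = 43.5°, so LJ runs at 21.9° + (180° − 43.5°) = 158.4° from the x-axis; with |LJ| = 28.1, J = L + 28.1·(cos 158.4°, sin 158.4°) = (9.038, 24.48). The perpendicularity gives JF at right angles to LJ; with |JF| = 9.6 on the left of LJ, F = J + 9.6·(-0.3681, -0.9298) = (5.504, 15.55). Then |UF| = |F − U| = 16.50.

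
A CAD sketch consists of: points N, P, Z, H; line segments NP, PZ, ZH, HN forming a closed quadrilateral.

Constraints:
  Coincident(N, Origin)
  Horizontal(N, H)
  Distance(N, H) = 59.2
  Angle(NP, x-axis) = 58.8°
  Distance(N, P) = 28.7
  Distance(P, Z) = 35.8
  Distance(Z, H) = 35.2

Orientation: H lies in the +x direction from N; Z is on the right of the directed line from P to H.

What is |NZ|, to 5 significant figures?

27.142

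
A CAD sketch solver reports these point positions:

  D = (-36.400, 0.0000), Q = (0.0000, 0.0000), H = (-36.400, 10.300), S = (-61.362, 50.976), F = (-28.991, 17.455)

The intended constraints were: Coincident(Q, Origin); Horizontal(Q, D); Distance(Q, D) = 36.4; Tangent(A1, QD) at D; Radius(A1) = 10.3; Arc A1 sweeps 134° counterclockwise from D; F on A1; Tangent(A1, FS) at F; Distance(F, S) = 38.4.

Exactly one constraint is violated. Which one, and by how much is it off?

Distance(F, S) = 38.4 — off by 8.20.

Q = (0.00, 0.00) ✓; Q.y = 0.00, D.y = 0.00 ✓; |QD| = 36.40 ✓; ∠(HD, DQ) = 90.00° ✓; |HD| = 10.30 ✓; bearing(H→F) − bearing(H→D) = 134.0° ✓; |HF| = 10.30 ✓; ∠(HF, FS) = 90.00° ✓; |FS| = 46.60 ✗.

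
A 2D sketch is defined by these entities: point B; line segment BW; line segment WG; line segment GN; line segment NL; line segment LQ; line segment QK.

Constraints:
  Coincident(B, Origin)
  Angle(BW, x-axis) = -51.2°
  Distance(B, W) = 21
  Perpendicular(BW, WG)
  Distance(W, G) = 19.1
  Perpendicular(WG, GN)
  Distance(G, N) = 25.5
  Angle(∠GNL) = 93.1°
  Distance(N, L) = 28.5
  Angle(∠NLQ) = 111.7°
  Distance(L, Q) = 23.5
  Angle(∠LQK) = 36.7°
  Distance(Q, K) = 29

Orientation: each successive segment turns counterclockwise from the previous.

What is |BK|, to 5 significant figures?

6.4366

∠NLQ = 111.7° gives LQ at -76.000° from the x-axis; with |LQ| = 23.5, Q = (-5.3936, -23.958). ∠LQK = 36.7° gives QK at 67.300° from the x-axis; with |QK| = 29.0, K = (5.7977, 2.7959). Then |BK| = |K − B| = 6.4366.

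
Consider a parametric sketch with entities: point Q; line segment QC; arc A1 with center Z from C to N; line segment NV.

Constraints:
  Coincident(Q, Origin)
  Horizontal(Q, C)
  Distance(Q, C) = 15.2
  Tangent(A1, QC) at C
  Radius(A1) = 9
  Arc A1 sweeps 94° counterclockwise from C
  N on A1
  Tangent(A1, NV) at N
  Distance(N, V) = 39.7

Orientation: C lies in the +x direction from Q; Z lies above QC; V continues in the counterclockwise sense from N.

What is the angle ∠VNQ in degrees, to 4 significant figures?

107.7°

On A1, C sits at bearing -90° from Z; a 94° counterclockwise sweep puts N at bearing 4°, so N = Z + 9.0·(cos 4°, sin 4°) = (24.18, 9.628). The tangent condition forces ZN to be normal to NV, so NV runs along (−sin 4°, cos 4°); with |NV| = 39.7, V = (21.41, 49.23). Then cos ∠VNQ = NV·NQ / (|NV||NQ|), giving 107.7°.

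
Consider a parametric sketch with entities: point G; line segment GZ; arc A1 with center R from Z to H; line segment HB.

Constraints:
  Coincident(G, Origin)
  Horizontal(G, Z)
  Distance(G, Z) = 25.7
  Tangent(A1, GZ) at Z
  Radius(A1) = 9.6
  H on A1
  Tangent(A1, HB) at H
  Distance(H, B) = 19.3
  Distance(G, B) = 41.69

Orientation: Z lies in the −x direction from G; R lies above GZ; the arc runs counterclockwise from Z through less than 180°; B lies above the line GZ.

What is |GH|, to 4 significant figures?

22.91

Checks: G.y = 0.00, Z.y = 0.00 ✓; |RH| = 9.600 ✓; ∠(RH, HB) = 90.00° ✓; |HB| = 19.30 ✓; |GB| = 41.69 ✓.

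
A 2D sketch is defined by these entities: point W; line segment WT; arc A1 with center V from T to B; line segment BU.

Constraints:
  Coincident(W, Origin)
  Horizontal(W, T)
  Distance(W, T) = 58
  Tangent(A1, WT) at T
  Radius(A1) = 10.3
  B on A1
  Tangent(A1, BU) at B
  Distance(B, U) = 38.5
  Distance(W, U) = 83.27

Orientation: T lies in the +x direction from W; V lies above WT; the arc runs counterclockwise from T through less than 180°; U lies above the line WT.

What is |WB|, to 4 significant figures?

69.11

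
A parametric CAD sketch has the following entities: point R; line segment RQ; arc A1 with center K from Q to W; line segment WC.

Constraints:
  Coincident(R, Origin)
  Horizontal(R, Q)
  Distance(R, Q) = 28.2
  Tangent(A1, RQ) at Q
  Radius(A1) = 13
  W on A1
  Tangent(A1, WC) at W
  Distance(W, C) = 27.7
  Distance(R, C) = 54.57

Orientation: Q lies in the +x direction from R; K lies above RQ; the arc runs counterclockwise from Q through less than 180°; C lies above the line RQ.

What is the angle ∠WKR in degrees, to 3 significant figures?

171°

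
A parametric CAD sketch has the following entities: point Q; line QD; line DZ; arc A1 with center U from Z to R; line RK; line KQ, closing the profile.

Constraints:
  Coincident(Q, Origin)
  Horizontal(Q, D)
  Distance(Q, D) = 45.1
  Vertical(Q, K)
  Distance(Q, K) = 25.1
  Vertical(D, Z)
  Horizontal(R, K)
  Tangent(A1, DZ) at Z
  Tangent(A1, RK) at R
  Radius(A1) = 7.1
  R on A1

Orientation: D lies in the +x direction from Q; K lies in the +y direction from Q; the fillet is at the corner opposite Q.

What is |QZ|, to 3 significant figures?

48.6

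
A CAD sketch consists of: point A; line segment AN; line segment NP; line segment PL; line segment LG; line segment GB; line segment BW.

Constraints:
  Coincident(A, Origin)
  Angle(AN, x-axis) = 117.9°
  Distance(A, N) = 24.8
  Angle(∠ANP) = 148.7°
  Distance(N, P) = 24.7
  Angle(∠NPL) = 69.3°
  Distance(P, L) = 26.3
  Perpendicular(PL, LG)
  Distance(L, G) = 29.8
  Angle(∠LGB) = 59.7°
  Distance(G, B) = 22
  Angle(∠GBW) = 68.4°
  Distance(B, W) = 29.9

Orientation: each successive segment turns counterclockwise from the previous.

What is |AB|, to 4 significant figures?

28.75

A is at the origin; AN runs at 117.9° with length 24.8, so N = (-11.60, 21.92). ∠ANP = 148.7° gives NP at 149.2° from the x-axis; with |NP| = 24.7, P = (-32.82, 34.56). ∠NPL = 69.3° gives PL at -100.1° from the x-axis; with |PL| = 26.3, L = (-37.43, 8.672). PL is perpendicular to LG, so LG runs at -10.10°; with |LG| = 29.8, G = (-8.095, 3.446). ∠LGB = 59.7° gives GB at 110.2° from the x-axis; with |GB| = 22.0, B = (-15.69, 24.09). Then |AB| = |B − A| = 28.75.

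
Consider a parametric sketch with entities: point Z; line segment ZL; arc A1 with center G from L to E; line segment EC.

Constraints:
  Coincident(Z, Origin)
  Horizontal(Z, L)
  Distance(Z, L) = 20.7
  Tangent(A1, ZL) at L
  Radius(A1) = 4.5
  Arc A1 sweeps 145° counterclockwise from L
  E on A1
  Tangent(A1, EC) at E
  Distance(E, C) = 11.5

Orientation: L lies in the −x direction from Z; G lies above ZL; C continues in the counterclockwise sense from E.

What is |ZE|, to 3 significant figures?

19.9

Tangency of A1 to ZL means the radius GL is perpendicular to ZL, so G = L + (0, 4.5) = (-20.7, 4.50). On A1, L sits at bearing -90° from G; a 145° counterclockwise sweep puts E at bearing 55°, so E = G + 4.5·(cos 55°, sin 55°) = (-18.1, 8.19). Then |ZE| = |E − Z| = 19.9.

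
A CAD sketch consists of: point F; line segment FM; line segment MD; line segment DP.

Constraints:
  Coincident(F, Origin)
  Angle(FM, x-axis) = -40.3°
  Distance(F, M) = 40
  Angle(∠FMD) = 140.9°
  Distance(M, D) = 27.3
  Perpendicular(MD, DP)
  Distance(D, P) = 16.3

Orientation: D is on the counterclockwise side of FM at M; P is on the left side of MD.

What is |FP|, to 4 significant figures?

59.02

∠FMD = 140.9°, so MD runs at -40.3° + (180° − 140.9°) = -1.200° from the x-axis; with |MD| = 27.3, D = M + 27.3·(cos -1.200°, sin -1.200°) = (57.80, -26.44). The perpendicularity gives DP at right angles to MD; with |DP| = 16.3 on the left of MD, P = D + 16.3·(0.02094, 0.9998) = (58.14, -10.15). Then |FP| = |P − F| = 59.02.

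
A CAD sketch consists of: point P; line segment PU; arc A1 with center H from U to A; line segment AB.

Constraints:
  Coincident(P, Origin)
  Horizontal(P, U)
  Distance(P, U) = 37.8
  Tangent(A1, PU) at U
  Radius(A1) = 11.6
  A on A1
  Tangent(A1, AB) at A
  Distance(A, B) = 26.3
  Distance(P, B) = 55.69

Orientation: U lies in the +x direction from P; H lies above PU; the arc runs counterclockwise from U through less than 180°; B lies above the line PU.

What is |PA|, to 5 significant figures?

51.098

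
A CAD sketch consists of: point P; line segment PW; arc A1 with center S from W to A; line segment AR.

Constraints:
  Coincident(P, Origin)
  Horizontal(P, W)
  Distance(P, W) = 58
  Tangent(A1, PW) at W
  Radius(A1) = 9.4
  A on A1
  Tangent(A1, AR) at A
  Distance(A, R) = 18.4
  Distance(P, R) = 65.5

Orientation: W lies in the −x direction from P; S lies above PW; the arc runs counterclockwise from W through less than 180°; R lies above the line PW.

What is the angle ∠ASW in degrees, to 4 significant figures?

117.6°

P is at the origin; PW is horizontal with |PW| = 58.0 and W on the −x side, so W = (-58.00, 0.000). Tangency of A1 to PW means the radius SW is perpendicular to PW, so S = W + (0, 9.4) = (-58.00, 9.400). Since SA ⟂ AR (tangency), |SR| = √(9.4² + 18.4²) = 20.66 regardless of where A sits on A1. So R lies on both circle(P, 65.5) and circle(S, 20.66); the above-PW intersection is R = (-58.19, 30.06). A is the foot of the tangent from R: A = (-49.67, 13.75).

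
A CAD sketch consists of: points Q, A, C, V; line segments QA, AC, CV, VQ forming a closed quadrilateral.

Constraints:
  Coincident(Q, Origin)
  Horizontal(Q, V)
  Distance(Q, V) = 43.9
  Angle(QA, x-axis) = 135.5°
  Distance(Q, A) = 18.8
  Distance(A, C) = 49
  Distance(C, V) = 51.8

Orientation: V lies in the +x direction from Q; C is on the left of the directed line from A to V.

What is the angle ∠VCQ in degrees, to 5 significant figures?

50.090°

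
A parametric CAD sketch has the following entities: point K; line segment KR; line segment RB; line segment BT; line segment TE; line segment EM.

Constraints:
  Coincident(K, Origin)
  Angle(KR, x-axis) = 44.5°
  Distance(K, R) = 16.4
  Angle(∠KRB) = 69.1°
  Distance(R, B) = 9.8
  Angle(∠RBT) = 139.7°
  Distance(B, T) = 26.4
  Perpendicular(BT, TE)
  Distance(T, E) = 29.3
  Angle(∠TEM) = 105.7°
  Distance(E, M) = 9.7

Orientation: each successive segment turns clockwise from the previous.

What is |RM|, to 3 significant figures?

35.4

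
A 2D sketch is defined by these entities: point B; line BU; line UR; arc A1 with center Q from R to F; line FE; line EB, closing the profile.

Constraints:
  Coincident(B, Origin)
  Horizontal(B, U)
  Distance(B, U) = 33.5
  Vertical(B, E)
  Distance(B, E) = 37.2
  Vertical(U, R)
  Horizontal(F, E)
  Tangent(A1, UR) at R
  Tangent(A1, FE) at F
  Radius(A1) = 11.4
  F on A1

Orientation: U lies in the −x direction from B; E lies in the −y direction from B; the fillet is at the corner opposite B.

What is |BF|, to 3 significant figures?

43.3

The virtual corner opposite B is at (-33.5, -37.2). Since A1 is tangent to UR there, QR ⟂ UR and since A1 is tangent to FE there, QF ⟂ FE, with radius 11.4, so the center Q sits 11.4 in from both sides at Q = (-22.1, -25.8). That places the tangent points at R = (-33.5, -25.8) on UR and F = (-22.1, -37.2) on FE. Then |BF| = |F − B| = 43.3.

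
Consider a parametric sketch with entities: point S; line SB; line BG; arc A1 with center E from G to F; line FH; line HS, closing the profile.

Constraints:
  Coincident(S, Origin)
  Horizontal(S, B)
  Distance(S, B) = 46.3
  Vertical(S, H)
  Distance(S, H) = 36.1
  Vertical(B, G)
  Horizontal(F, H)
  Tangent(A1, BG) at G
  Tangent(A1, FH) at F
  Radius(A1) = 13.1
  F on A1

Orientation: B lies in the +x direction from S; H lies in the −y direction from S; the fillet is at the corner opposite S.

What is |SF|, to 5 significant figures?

49.045

S is at the origin; SB is horizontal with |SB| = 46.3 and B on the +x side, so B = (46.300, 0.0000). S and H share the same x with |SH| = 36.1 and H on the −y side, so H = (0.0000, -36.100). The virtual corner opposite S is at (46.300, -36.100). Tangency of A1 to BG means the radius EG is perpendicular to BG and tangency of A1 to FH means the radius EF is perpendicular to FH, with radius 13.1, so the center E sits 13.1 in from both sides at E = (33.200, -23.000). That places the tangent points at G = (46.300, -23.000) on BG and F = (33.200, -36.100) on FH. Then |SF| = |F − S| = 49.045.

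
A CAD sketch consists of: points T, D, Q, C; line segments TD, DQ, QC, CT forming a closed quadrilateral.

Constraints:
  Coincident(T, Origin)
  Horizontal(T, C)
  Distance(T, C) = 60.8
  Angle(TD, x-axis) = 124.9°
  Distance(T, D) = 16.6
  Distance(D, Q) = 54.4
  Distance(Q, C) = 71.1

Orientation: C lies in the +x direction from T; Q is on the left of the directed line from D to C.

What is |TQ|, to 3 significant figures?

62.4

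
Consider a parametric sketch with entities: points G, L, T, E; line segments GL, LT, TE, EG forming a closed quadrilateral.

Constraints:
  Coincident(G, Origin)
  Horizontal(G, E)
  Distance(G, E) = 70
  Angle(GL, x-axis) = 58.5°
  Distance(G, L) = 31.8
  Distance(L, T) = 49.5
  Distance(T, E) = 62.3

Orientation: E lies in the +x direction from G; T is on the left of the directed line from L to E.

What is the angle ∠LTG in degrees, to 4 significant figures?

6.533°

Checks: |LT| = 49.50 ✓; |TE| = 62.30 ✓.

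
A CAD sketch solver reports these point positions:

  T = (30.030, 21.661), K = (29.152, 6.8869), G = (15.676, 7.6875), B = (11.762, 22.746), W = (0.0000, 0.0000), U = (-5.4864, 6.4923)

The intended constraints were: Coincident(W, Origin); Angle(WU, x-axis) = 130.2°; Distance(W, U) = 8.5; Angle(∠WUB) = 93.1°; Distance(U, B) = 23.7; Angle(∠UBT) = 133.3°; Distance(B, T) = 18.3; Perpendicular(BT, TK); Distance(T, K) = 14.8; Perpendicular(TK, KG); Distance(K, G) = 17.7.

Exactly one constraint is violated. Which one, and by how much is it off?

Distance(K, G) = 17.7 — off by 4.20.

W = (0.00, 0.00) ✓; WU at 130.2° ✓; |WU| = 8.500 ✓; ∠WUB = 93.10° ✓; |UB| = 23.70 ✓; ∠UBT = 133.3° ✓; |BT| = 18.30 ✓; ∠(BT, TK) = 90.00° ✓; |TK| = 14.80 ✓; ∠(TK, KG) = 90.00° ✓; |KG| = 13.50 ✗.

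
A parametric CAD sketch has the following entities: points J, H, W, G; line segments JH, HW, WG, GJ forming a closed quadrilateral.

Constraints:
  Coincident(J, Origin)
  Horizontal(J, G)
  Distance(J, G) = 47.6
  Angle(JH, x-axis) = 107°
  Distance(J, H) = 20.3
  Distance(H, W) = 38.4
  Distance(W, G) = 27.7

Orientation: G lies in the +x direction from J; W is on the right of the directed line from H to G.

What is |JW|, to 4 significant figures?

22.49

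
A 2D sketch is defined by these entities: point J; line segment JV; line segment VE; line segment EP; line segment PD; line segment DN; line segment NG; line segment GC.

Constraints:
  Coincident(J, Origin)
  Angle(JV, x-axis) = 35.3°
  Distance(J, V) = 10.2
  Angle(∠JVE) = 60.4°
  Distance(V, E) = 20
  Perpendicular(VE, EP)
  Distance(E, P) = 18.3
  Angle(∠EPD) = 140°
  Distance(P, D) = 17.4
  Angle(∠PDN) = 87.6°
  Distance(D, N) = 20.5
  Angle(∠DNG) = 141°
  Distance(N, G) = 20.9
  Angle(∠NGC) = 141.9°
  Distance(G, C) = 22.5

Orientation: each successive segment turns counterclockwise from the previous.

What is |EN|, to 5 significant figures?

31.780

J is at the origin; JV runs at 35.3° with length 10.2, so V = (8.3246, 5.8941). ∠JVE = 60.4° gives VE at 154.90° from the x-axis; with |VE| = 20.0, E = (-9.7868, 14.378). VE ⟂ EP, so EP runs at -115.10°; with |EP| = 18.3, P = (-17.550, -2.1938). ∠EPD = 140.0° gives PD at -75.100° from the x-axis; with |PD| = 17.4, D = (-13.076, -19.009). ∠PDN = 87.6° gives DN at 17.300° from the x-axis; with |DN| = 20.5, N = (6.4971, -12.913). Then |EN| = |N − E| = 31.780.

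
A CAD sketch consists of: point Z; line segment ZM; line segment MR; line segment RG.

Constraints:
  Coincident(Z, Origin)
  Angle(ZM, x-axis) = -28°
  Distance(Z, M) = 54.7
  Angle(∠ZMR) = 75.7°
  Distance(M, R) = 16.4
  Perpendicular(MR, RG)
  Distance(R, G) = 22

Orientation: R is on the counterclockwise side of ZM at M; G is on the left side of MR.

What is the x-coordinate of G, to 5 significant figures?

30.807

Z is at the origin; ZM runs at -28.0° with length 54.7, so M = 54.7·(cos -28.0°, sin -28.0°) = (48.297, -25.680). ∠ZMR = 75.7°, so MR runs at -28.0° + (180° − 75.7°) = 76.300° from the x-axis; with |MR| = 16.4, R = M + 16.4·(cos 76.300°, sin 76.300°) = (52.181, -9.7467). MR is perpendicular to RG; with |RG| = 22.0 on the left of MR, G = R + 22.0·(-0.97155, 0.23684) = (30.807, -4.5362). So G.x = 30.807.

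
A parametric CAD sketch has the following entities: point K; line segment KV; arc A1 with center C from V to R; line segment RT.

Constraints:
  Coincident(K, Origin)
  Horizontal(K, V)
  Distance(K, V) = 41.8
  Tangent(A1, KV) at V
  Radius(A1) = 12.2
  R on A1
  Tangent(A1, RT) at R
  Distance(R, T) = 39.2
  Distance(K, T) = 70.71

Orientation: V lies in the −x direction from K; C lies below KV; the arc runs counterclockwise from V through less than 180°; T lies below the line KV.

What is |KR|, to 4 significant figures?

55.69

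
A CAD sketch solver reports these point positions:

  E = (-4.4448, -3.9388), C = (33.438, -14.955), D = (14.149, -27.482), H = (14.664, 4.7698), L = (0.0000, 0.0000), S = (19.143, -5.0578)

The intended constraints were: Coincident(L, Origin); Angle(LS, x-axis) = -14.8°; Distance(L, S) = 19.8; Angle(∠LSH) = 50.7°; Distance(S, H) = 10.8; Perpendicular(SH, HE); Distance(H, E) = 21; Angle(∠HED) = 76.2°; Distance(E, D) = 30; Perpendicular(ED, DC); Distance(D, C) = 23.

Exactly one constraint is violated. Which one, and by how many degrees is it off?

Perpendicular(ED, DC) — off by 5.30°.

L = (0.00, 0.00) ✓; LS at -14.80° ✓; |LS| = 19.80 ✓; ∠LSH = 50.70° ✓; |SH| = 10.80 ✓; ∠(SH, HE) = 90.00° ✓; |HE| = 21.00 ✓; ∠HED = 76.20° ✓; |ED| = 30.00 ✓; ∠(ED, DC) = 84.70° ✗; |DC| = 23.00 ✓.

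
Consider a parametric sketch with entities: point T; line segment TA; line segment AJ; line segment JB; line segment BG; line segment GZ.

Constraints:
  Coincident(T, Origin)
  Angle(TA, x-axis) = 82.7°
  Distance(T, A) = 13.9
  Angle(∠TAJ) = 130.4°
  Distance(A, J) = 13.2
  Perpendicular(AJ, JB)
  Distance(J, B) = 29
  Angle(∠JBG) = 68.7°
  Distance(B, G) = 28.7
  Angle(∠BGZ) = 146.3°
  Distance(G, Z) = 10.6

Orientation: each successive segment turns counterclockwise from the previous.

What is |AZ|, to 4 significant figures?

21.97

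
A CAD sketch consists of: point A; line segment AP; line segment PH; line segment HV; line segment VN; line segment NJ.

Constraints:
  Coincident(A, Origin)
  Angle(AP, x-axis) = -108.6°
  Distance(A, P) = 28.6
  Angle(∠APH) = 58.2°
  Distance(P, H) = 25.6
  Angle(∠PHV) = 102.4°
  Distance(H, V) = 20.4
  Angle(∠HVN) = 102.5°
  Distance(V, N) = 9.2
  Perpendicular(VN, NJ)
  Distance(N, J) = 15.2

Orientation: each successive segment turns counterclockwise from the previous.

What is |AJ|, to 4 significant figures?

14.30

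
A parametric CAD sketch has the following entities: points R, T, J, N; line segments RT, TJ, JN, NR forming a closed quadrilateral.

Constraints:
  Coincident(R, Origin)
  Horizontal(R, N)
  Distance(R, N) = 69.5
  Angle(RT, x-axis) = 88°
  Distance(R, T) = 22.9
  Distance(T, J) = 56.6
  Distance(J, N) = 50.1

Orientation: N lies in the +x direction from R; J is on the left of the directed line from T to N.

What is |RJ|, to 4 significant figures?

70.08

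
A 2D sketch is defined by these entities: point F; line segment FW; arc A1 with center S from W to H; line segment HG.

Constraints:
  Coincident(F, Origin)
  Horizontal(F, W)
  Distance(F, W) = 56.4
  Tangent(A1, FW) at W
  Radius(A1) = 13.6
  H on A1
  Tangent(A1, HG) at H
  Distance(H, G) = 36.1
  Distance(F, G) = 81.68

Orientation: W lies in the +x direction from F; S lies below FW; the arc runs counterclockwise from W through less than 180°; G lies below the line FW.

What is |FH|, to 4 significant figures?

49.27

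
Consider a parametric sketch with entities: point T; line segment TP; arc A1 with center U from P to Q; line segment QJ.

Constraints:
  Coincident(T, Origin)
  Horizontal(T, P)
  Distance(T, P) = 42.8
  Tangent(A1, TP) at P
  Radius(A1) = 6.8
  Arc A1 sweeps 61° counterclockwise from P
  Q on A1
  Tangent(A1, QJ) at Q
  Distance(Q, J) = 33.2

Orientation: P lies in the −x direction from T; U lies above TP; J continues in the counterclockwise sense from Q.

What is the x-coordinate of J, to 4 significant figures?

-20.76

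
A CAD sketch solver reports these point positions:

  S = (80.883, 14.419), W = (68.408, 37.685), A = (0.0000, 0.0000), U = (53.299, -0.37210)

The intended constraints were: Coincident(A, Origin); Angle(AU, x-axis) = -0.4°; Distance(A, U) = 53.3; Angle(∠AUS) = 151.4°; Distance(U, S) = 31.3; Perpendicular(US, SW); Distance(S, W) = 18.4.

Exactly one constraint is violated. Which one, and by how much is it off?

Distance(S, W) = 18.4 — off by 8.00.

A = (0.00, 0.00) ✓; AU at -0.4000° ✓; |AU| = 53.30 ✓; ∠AUS = 151.4° ✓; |US| = 31.30 ✓; ∠(US, SW) = 90.00° ✓; |SW| = 26.40 ✗.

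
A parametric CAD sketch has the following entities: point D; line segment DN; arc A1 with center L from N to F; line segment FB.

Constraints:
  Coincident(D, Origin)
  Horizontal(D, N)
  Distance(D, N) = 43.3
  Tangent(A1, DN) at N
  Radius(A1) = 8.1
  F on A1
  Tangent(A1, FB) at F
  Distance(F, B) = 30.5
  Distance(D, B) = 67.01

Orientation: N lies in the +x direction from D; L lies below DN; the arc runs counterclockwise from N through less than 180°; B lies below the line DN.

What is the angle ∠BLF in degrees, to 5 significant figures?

75.127°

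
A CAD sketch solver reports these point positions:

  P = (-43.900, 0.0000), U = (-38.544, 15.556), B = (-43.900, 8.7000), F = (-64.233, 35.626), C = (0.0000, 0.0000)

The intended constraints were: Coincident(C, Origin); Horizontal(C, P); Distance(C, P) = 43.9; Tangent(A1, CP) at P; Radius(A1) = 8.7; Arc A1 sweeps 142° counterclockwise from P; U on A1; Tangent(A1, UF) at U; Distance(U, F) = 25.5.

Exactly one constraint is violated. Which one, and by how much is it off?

Distance(U, F) = 25.5 — off by 7.10.

C = (0.00, 0.00) ✓; C.y = 0.00, P.y = 0.00 ✓; |CP| = 43.90 ✓; ∠(BP, PC) = 90.00° ✓; |BP| = 8.700 ✓; bearing(B→U) − bearing(B→P) = 142.0° ✓; |BU| = 8.700 ✓; ∠(BU, UF) = 90.00° ✓; |UF| = 32.60 ✗.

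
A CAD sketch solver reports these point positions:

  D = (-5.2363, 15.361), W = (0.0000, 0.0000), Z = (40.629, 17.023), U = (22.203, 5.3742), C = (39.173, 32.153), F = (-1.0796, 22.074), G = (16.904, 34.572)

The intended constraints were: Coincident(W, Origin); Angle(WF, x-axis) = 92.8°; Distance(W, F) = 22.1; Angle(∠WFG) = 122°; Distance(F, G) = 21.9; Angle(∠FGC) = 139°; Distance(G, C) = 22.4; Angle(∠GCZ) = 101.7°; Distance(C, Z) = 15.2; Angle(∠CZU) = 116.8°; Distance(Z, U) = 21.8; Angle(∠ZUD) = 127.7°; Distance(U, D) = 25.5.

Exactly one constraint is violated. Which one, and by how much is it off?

Distance(U, D) = 25.5 — off by 3.70.

W = (0.00, 0.00) ✓; WF at 92.80° ✓; |WF| = 22.10 ✓; ∠WFG = 122.0° ✓; |FG| = 21.90 ✓; ∠FGC = 139.0° ✓; |GC| = 22.40 ✓; ∠GCZ = 101.7° ✓; |CZ| = 15.20 ✓; ∠CZU = 116.8° ✓; |ZU| = 21.80 ✓; ∠ZUD = 127.7° ✓; |UD| = 29.20 ✗.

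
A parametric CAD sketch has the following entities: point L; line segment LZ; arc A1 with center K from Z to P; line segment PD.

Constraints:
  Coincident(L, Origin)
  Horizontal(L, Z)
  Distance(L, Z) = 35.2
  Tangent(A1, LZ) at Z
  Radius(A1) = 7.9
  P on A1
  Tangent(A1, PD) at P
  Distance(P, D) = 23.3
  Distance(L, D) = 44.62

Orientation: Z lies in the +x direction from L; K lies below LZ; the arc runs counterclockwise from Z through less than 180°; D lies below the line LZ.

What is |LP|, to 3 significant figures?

28.9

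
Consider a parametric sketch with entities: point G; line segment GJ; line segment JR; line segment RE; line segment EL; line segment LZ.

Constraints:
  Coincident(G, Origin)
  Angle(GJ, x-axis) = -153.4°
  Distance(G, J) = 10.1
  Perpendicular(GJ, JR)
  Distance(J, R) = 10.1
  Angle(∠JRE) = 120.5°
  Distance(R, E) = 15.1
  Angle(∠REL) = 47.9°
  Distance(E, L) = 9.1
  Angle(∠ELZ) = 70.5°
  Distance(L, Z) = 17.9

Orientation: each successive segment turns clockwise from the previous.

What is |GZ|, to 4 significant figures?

23.03

G is at the origin; GJ runs at -153.4° with length 10.1, so J = (-9.031, -4.522). The perpendicularity gives JR at right angles to GJ, so JR runs at 116.6°; with |JR| = 10.1, R = (-13.55, 4.509). ∠JRE = 120.5° gives RE at 57.10° from the x-axis; with |RE| = 15.1, E = (-5.351, 17.19). ∠REL = 47.9° gives EL at -75.00° from the x-axis; with |EL| = 9.1, L = (-2.996, 8.397). ∠ELZ = 70.5° gives LZ at 175.5° from the x-axis; with |LZ| = 17.9, Z = (-20.84, 9.801). Then |GZ| = |Z − G| = 23.03.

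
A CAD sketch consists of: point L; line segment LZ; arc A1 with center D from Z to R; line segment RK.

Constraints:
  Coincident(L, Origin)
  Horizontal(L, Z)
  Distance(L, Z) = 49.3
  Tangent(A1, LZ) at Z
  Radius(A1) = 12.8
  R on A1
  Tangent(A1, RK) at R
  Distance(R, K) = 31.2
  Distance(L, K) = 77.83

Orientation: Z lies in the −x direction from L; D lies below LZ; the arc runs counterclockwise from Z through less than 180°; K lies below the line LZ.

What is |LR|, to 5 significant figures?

63.096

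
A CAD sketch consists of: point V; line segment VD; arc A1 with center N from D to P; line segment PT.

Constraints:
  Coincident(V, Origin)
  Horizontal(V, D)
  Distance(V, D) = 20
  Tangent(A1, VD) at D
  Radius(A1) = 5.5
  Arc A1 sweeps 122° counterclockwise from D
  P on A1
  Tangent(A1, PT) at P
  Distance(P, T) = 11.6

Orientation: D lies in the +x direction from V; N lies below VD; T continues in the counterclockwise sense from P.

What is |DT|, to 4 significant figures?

18.31

On A1, D sits at bearing 90° from N; a 122° counterclockwise sweep puts P at bearing 212°, so P = N + 5.5·(cos 212°, sin 212°) = (15.34, -8.415). Since A1 is tangent to PT there, NP ⟂ PT, so PT runs along (−sin 212°, cos 212°); with |PT| = 11.6, T = (21.48, -18.25). Then |DT| = |T − D| = 18.31.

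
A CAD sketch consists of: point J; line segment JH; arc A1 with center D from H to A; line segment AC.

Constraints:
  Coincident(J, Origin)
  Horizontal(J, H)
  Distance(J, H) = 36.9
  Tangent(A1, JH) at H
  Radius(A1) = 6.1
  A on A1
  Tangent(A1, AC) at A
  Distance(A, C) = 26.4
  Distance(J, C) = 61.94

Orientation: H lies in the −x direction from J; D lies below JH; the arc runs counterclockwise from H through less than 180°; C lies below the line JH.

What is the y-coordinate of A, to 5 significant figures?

-2.6188

J is at the origin; JH is horizontal with |JH| = 36.9 and H on the −x side, so H = (-36.900, 0.0000). The tangent condition forces DH to be normal to JH, so D = H + (0, -6.1) = (-36.900, -6.1000). Since DA ⟂ AC (tangency), |DC| = √(6.1² + 26.4²) = 27.096 regardless of where A sits on A1. So C lies on both circle(J, 61.94) and circle(D, 27.096); the below-JH intersection is C = (-56.975, -24.297). A is the foot of the tangent from C: A = (-41.909, -2.6188).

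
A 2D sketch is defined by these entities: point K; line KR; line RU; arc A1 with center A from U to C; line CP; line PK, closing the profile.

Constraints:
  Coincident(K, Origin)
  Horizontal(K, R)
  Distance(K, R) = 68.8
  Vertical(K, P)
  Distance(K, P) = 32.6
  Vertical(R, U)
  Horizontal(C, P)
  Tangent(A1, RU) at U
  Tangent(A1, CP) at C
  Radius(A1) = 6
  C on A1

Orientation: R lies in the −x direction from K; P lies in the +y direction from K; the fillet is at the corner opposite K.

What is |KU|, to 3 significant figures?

73.8

The virtual corner opposite K is at (-68.8, 32.6). The tangent condition forces AU to be normal to RU and A1 meets CP tangentially, so AC is at right angles to CP, with radius 6.0, so the center A sits 6.0 in from both sides at A = (-62.8, 26.6). That places the tangent points at U = (-68.8, 26.6) on RU and C = (-62.8, 32.6) on CP. Then |KU| = |U − K| = 73.8.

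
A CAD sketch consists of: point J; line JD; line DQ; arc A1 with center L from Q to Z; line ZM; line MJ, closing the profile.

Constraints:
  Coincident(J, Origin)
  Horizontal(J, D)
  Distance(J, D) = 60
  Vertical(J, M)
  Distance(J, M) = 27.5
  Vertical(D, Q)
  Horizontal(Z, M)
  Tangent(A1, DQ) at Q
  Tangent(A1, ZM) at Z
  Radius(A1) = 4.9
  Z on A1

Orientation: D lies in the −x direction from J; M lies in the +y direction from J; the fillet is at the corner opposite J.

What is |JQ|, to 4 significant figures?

64.12

The virtual corner opposite J is at (-60.00, 27.50). Since A1 is tangent to DQ there, LQ ⟂ DQ and tangency of A1 to ZM means the radius LZ is perpendicular to ZM, with radius 4.9, so the center L sits 4.9 in from both sides at L = (-55.10, 22.60). That places the tangent points at Q = (-60.00, 22.60) on DQ and Z = (-55.10, 27.50) on ZM. Then |JQ| = |Q − J| = 64.12.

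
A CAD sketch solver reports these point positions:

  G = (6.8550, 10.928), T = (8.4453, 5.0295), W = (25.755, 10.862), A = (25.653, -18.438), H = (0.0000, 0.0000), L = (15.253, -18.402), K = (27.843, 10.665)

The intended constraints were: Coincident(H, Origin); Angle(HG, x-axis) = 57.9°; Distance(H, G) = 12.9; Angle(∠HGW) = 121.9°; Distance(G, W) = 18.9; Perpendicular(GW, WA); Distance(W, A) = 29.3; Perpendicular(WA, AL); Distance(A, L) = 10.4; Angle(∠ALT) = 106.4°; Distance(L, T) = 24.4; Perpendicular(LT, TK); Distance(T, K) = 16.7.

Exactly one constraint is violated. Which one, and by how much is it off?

Distance(T, K) = 16.7 — off by 3.50.

H = (0.00, 0.00) ✓; HG at 57.90° ✓; |HG| = 12.90 ✓; ∠HGW = 121.9° ✓; |GW| = 18.90 ✓; ∠(GW, WA) = 90.00° ✓; |WA| = 29.30 ✓; ∠(WA, AL) = 90.00° ✓; |AL| = 10.40 ✓; ∠ALT = 106.4° ✓; |LT| = 24.40 ✓; ∠(LT, TK) = 90.00° ✓; |TK| = 20.20 ✗.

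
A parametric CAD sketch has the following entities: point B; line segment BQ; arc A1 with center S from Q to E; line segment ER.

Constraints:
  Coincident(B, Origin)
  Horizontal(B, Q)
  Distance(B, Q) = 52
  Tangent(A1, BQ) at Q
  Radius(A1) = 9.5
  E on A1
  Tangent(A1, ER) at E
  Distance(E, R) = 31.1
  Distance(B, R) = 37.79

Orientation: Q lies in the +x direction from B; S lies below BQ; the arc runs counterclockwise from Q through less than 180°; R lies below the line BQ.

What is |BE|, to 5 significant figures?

44.681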